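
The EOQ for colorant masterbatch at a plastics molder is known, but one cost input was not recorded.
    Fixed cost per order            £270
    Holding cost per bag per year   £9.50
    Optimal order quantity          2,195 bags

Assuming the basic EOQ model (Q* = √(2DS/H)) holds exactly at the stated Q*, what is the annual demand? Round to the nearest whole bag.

84,762 bags per year

EOQ relation: Q² = 2DS/H, so rearrange for the unknown.
D = Q²H / (2S) = 2,195² × 9.5 / (2 × 270) = 84,761.55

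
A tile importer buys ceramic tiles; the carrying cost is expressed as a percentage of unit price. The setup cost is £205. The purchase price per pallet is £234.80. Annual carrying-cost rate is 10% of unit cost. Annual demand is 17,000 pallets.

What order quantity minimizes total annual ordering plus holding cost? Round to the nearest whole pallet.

Holding cost per pallet per year: H = 10% × £234.8 = £23.4800
Optimal lot size Q* = (2 × 17,000 × £205 / £23.48)^½ ≈ 544.84

545 pallets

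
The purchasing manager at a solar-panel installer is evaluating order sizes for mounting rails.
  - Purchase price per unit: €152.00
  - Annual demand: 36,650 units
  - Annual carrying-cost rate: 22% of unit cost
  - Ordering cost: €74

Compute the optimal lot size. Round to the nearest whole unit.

H = i·C = 0.22 × €152 = €33.4400 per unit-year
2DS/H = 2·36,650·74/33.44 = 162,206.94
EOQ = √162,206.94 ≈ 402.75

403 units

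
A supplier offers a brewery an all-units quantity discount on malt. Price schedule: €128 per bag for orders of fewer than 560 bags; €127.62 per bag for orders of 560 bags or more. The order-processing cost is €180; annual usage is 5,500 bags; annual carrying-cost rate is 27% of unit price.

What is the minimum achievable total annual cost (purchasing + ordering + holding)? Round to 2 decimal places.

H₁ = 27%×€128 = €34.5600;  H₂ = 27%×€127.62 = €34.4574
EOQ₁ = √(2×5,500×180/34.5600) = 239.36  (< 560, feasible at tier 1)
EOQ₂ = √(2×5,500×180/34.4574) = 239.71  (< 560 → use Q = 560 at tier-2 price)
TC(tier 1 (EOQ₁), Q≈239.4) = €712,272.17
TC(tier 2, Q≈560.0) = €713,325.93
Minimum at tier 1 (EOQ₁): €712,272.17

€712,272.17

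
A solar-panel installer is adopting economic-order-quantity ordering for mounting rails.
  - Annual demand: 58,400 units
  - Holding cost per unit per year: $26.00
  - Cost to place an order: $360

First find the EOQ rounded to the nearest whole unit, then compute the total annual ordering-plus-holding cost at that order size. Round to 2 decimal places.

EOQ = √(2DS/H) = √(2 × 58,400 × 360 / 26)
    = √(1,617,230.77) ≈ 1,271.70 → Q = 1,272 units
Annual ordering cost = (D/Q)·S = (58,400/1,272) × 360 = $16,528.30
Annual holding cost  = (Q/2)·H = (1,272/2) × 26 = $16,536.00
Total = $16,528.30 + $16,536.00 = $33,064.30

$33,064.30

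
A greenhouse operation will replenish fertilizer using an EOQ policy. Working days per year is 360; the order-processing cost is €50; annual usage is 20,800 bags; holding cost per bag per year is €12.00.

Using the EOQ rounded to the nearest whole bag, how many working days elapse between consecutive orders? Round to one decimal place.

Optimal lot size Q* = (2 × 20,800 × €50 / €12)^½ ≈ 416.33 → Q = 416 bags
T = Q/D × 360 days = 416/20,800 × 360 = 7.200 days

7.2 days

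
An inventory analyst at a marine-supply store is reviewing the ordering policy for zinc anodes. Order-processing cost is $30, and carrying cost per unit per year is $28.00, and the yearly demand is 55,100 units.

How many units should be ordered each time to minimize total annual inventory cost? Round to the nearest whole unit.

Q* = √(2·D·S / H) = √(2·55,100·30 / 28) = √118,071.4 ≈ 343.62

344 units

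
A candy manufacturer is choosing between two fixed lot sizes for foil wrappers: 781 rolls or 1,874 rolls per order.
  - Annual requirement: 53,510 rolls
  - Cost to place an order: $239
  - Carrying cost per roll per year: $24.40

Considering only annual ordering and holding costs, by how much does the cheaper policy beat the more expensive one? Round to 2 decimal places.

For each Q, cost = (D/Q)·S + (Q/2)·H.
TC(781) = (53,510/781)×239 + (781/2)×24.4 = $25,903.22
TC(1,874) = (53,510/1,874)×239 + (1,874/2)×24.4 = $29,687.18
|ΔTC| = |$25,903.22 − $29,687.18| = $3,783.96

$3,783.96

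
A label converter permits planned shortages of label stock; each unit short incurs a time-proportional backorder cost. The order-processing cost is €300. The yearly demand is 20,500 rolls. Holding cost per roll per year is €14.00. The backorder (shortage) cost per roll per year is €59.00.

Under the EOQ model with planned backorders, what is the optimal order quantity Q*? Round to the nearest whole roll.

1,043 rolls

Basic EOQ = √(2·20,500·300/14) = 937.321
Backorder adjustment √((H+b)/b) = √((14+59)/59) = 1.1123
Q* = 937.321 × 1.1123 ≈ 1,042.61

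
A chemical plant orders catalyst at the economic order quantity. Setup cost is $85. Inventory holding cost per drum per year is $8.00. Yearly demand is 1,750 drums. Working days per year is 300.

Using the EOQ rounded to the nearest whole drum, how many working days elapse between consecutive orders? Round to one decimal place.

33.1 days

Optimal lot size Q* = (2 × 1,750 × $85 / $8)^½ ≈ 192.84 → Q = 193 drums
Days between orders = 300 / (D/Q) = 300 / 9.067 ≈ 33.086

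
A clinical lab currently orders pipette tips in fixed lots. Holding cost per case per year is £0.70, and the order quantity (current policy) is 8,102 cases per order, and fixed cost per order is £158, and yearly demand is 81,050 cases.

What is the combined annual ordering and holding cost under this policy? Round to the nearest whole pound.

£4,416

Annual ordering cost = (D/Q)·S = (81,050/8,102) × 158 = £1,580.59
Annual holding cost  = (Q/2)·H = (8,102/2) × 0.7 = £2,835.70
Total = £1,580.59 + £2,835.70 = £4,416.29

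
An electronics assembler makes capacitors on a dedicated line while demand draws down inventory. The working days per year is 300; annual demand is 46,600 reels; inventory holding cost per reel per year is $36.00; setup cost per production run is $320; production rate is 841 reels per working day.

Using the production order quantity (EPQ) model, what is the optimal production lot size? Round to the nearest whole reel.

1,008 reels

Daily demand d = 46,600/300 = 155.333; p = 841; 1 − d/p = 0.81530
EPQ = √(2DS / (H(1 − d/p)))
    = √(2 × 46,600 × 320 / (36 × 0.81530)) ≈ 1,008.03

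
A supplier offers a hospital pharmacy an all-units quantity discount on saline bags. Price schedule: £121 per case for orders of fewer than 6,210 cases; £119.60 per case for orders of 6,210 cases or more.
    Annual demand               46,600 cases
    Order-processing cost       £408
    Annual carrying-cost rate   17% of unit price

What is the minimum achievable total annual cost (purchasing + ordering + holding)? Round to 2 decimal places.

H₁ = 17%×£121 = £20.5700;  H₂ = 17%×£119.60 = £20.3320
EOQ₁ = √(2×46,600×408/20.5700) = 1,359.63  (< 6,210, feasible at tier 1)
EOQ₂ = √(2×46,600×408/20.3320) = 1,367.57  (< 6,210 → use Q = 6,210 at tier-2 price)
TC(tier 1 (EOQ₁), Q≈1,359.6) = £5,666,567.60
TC(tier 2, Q≈6,210.0) = £5,639,552.50
Minimum at tier 2: £5,639,552.50

£5,639,552.50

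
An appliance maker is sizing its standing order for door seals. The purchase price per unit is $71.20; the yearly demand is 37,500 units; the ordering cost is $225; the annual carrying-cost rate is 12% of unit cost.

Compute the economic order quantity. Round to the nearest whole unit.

Carrying cost H = $71.2 × 12% = $8.5440/unit/yr
Optimal lot size Q* = (2 × 37,500 × $225 / $8.544)^½ ≈ 1,405.37

1,405 units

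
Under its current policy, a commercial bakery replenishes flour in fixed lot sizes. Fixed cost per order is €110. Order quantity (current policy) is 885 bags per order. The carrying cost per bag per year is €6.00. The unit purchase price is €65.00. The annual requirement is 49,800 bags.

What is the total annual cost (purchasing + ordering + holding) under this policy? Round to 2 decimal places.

Ordering: D/Q × S = 49,800/885 × €110 = €6,189.83
Holding:  Q/2 × H = 885/2 × €6 = €2,655.00
Purchase cost = D·C = 49,800 × 65 = €3,237,000.00
Total = €6,189.83 + €2,655.00 + €3,237,000.00 = €3,245,844.83

€3,245,844.83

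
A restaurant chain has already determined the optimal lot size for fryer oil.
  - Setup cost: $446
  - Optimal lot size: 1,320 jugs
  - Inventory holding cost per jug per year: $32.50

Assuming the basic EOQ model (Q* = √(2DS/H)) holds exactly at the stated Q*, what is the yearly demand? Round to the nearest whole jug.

63,484 jugs per year

From Q* = √(2DS/H) ⇒ Q*² = 2DS/H.
D = Q²H / (2S) = 1,320² × 32.5 / (2 × 446) = 63,484.30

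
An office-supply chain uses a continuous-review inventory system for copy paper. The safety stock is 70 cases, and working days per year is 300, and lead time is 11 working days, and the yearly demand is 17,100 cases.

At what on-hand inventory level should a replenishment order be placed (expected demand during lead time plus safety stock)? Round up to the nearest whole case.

Daily demand d = 17,100 / 300 = 57.000 cases/day
Demand during lead time = 57.000 × 11 = 627.00
Reorder point = 627.00 + 70 = 697.00 → round up

697 cases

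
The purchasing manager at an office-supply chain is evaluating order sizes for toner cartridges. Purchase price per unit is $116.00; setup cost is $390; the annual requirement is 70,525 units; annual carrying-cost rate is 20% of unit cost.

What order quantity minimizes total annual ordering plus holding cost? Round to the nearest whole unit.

Carrying cost H = $116 × 20% = $23.2000/unit/yr
Q* = √(2·D·S / H) = √(2·70,525·390 / 23.2) = √2,371,099.1 ≈ 1,539.84

1,540 units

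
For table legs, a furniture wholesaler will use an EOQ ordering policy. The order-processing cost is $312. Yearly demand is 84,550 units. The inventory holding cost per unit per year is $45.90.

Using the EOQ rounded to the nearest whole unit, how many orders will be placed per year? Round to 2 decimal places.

78.87 orders per year

EOQ = √(2DS/H) = √(2 × 84,550 × 312 / 45.9)
    = √(1,149,437.91) ≈ 1,072.12 → Q = 1,072
N = D/Q = 84,550/1,072 ≈ 78.871 orders/yr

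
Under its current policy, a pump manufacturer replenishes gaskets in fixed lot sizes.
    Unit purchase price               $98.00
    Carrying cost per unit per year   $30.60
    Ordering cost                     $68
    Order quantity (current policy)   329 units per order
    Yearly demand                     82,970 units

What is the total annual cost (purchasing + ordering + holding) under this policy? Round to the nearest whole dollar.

$8,153,243

Annual ordering cost = (D/Q)·S = (82,970/329) × 68 = $17,148.81
Annual holding cost  = (Q/2)·H = (329/2) × 30.6 = $5,033.70
Purchase cost = D·C = 82,970 × 98 = $8,131,060.00
Total = $17,148.81 + $5,033.70 + $8,131,060.00 = $8,153,242.51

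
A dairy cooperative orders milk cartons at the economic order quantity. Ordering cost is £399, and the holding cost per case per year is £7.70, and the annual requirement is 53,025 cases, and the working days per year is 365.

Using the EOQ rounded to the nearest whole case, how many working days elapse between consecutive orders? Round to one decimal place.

EOQ = √(2DS/H) = √(2 × 53,025 × 399 / 7.7)
    = √(5,495,318.18) ≈ 2,344.21 → Q = 2,344 cases
Days between orders = 365 / (D/Q) = 365 / 22.622 ≈ 16.135

16.1 days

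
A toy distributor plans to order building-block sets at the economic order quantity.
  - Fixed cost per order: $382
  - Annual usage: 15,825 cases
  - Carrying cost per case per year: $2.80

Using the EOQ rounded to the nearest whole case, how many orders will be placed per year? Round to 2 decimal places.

7.62 orders per year

Optimal lot size Q* = (2 × 15,825 × $382 / $2.8)^½ ≈ 2,077.97 → Q = 2,078
N = D/Q = 15,825/2,078 ≈ 7.615 orders/yr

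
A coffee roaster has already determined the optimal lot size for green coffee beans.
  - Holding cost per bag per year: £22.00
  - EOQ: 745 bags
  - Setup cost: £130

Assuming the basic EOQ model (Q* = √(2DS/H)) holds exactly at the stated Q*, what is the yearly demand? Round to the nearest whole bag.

46,964 bags per year

EOQ relation: Q² = 2DS/H, so rearrange for the unknown.
D = Q²H / (2S) = 745² × 22 / (2 × 130) = 46,963.65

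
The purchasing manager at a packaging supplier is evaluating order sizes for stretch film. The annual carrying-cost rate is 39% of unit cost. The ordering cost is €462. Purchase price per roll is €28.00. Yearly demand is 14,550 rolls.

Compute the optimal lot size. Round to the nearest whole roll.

1,110 rolls

Holding cost per roll per year: H = 39% × €28 = €10.9200
EOQ = √(2DS/H) = √(2 × 14,550 × 462 / 10.92)
    = √(1,231,153.85) ≈ 1,109.57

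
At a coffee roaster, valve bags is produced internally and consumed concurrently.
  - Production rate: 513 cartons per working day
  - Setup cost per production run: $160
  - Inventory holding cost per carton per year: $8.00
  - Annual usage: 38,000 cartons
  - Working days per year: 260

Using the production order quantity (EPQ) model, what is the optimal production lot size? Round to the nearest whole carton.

1,458 cartons

d = 38,000/260 = 146.1538 cartons/day;  effective holding cost H(1 − d/p) = 8·(1 − 146.1538/513) = 5.72080
Q* = √(2DS / H_eff) = √(2·38,000·160 / 5.72080) ≈ 1,457.94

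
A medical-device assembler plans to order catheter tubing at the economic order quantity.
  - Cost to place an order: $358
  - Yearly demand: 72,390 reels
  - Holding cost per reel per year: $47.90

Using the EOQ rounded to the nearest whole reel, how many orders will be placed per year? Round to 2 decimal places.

69.61 orders per year

EOQ = √(2DS/H) = √(2 × 72,390 × 358 / 47.9)
    = √(1,082,071.82) ≈ 1,040.23 → Q = 1,040
N = D/Q = 72,390/1,040 ≈ 69.606 orders/yr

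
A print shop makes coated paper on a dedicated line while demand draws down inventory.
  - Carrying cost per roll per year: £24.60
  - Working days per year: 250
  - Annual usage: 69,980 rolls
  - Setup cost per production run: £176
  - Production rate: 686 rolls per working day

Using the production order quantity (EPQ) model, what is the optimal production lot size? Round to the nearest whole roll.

d = 69,980/250 = 279.9200 rolls/day;  effective holding cost H(1 − d/p) = 24.6·(1 − 279.9200/686) = 14.56205
Q* = √(2DS / H_eff) = √(2·69,980·176 / 14.56205) ≈ 1,300.61

1,301 rolls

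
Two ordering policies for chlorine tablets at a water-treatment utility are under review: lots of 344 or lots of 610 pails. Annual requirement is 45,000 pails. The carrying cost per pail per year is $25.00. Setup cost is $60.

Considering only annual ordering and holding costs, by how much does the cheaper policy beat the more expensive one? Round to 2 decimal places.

Annual cost at Q: ordering D·S/Q plus holding Q·H/2.
TC(344) = (45,000/344)×60 + (344/2)×25 = $12,148.84
TC(610) = (45,000/610)×60 + (610/2)×25 = $12,051.23
Cheaper: Q = 610.  Difference = $97.61

$97.61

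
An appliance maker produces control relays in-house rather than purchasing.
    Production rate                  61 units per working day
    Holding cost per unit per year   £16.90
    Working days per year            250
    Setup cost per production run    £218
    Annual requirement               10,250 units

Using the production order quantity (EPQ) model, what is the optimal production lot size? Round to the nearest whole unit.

d = 10,250/250 = 41.0000 units/day;  effective holding cost H(1 − d/p) = 16.9·(1 − 41.0000/61) = 5.54098
Q* = √(2DS / H_eff) = √(2·10,250·218 / 5.54098) ≈ 898.07

898 units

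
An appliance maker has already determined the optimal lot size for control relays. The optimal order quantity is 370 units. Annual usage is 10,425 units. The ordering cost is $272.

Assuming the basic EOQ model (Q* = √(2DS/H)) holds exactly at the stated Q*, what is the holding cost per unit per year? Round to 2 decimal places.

Since Q* = (2DS/H)^½, squaring gives Q*²·H = 2DS.
H = 2DS / Q² = 2 × 10,425 × 272 / 370² = 41.4259

$41.43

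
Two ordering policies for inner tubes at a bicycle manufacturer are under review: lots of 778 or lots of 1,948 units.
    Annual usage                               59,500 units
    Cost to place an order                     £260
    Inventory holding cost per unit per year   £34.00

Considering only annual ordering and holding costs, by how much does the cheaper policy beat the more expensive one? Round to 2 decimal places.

£7,947.16

For each Q, cost = (D/Q)·S + (Q/2)·H.
TC(778) = (59,500/778)×260 + (778/2)×34 = £33,110.32
TC(1,948) = (59,500/1,948)×260 + (1,948/2)×34 = £41,057.48
Cheaper: Q = 778.  Difference = £7,947.16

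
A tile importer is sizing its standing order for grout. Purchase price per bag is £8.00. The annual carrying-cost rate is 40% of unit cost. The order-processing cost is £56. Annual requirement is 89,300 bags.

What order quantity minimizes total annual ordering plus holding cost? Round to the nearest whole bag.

Holding cost per bag per year: H = 40% × £8 = £3.2000
Q* = √(2·D·S / H) = √(2·89,300·56 / 3.2) = √3,125,500.0 ≈ 1,767.91

1,768 bags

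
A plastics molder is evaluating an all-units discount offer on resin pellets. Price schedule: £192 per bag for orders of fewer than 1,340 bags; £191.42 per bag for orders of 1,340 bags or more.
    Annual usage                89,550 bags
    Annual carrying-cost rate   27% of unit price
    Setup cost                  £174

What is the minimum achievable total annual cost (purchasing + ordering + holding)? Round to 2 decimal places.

H₁ = 27%×£192 = £51.8400;  H₂ = 27%×£191.42 = £51.6834
EOQ₁ = √(2×89,550×174/51.8400) = 775.34  (< 1,340, feasible at tier 1)
EOQ₂ = √(2×89,550×174/51.6834) = 776.51  (< 1,340 → use Q = 1,340 at tier-2 price)
TC(tier 1 (EOQ₁), Q≈775.3) = £17,233,793.42
TC(tier 2, Q≈1,340.0) = £17,187,917.01
Minimum at tier 2: £17,187,917.01

£17,187,917.01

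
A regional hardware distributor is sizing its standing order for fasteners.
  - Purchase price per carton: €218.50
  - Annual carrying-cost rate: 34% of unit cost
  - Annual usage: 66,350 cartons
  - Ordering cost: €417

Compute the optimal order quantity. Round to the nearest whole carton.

863 cartons

Carrying cost H = €218.5 × 34% = €74.2900/carton/yr
2DS/H = 2·66,350·417/74.29 = 744,863.37
EOQ = √744,863.37 ≈ 863.05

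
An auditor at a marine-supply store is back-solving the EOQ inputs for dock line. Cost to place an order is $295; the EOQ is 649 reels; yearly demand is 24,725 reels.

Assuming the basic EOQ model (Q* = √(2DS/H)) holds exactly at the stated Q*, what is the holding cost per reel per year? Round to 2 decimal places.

$34.63

From Q* = √(2DS/H) ⇒ Q*² = 2DS/H.
H = 2DS / Q² = 2 × 24,725 × 295 / 649² = 34.6337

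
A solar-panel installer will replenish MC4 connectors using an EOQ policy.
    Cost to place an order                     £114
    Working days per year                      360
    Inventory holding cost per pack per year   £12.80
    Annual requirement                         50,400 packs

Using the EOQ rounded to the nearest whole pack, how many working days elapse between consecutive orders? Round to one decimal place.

6.8 days

Q* = √(2·D·S / H) = √(2·50,400·114 / 12.8) = √897,750.0 ≈ 947.50 → Q = 947 packs
T = Q/D × 360 days = 947/50,400 × 360 = 6.764 days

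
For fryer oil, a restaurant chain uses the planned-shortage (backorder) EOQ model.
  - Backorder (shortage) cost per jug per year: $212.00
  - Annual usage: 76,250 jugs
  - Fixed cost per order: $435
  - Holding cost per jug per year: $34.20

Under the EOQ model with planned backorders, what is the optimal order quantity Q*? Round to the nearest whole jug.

1,501 jugs

Basic EOQ = √(2·76,250·435/34.2) = 1,392.729
Backorder adjustment √((H+b)/b) = √((34.2+212)/212) = 1.0776
Q* = 1,392.729 × 1.0776 ≈ 1,500.87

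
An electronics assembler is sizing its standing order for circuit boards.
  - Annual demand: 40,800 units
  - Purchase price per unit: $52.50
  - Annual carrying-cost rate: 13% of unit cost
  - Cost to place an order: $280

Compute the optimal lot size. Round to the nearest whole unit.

Holding cost per unit per year: H = 13% × $52.5 = $6.8250
Optimal lot size Q* = (2 × 40,800 × $280 / $6.825)^½ ≈ 1,829.67

1,830 units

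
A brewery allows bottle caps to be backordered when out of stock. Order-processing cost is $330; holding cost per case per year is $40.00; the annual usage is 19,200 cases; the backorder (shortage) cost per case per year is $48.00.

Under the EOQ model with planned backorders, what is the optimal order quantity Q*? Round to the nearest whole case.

Basic EOQ = √(2·19,200·330/40) = 562.850
Backorder adjustment √((H+b)/b) = √((40+48)/48) = 1.3540
Q* = 562.850 × 1.3540 ≈ 762.10

762 cases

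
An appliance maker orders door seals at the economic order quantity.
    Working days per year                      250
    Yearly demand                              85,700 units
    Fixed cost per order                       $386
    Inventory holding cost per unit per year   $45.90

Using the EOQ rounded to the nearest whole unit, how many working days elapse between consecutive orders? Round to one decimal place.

3.5 days

EOQ = √(2DS/H) = √(2 × 85,700 × 386 / 45.9)
    = √(1,441,403.05) ≈ 1,200.58 → Q = 1,201 units
Days between orders = 250 / (D/Q) = 250 / 71.357 ≈ 3.504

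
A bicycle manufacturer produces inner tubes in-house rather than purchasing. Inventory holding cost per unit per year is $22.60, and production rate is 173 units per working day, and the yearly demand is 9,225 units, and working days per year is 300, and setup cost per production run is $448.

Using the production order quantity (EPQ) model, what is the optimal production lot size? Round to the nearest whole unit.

Daily demand d = 9,225/300 = 30.750; p = 173; 1 − d/p = 0.82225
EPQ = √(2DS / (H(1 − d/p)))
    = √(2 × 9,225 × 448 / (22.6 × 0.82225)) ≈ 666.93

667 units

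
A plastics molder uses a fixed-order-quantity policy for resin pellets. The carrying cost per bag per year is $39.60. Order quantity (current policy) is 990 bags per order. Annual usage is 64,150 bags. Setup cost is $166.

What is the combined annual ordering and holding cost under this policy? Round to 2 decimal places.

Orders/yr = 64,150/990 = 64.798; ordering cost = 64.798 × $166 = $10,756.46
Average inventory = 990/2 = 495; holding cost = 495 × $39.6 = $19,602.00
Total = $10,756.46 + $19,602.00 = $30,358.46

$30,358.46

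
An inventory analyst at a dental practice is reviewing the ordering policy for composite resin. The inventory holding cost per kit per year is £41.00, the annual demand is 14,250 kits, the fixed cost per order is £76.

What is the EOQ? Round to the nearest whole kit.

EOQ = √(2DS/H) = √(2 × 14,250 × 76 / 41)
    = √(52,829.27) ≈ 229.85

230 kits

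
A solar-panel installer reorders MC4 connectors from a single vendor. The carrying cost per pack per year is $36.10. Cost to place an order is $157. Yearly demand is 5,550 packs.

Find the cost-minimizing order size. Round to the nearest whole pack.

220 packs

EOQ = √(2DS/H) = √(2 × 5,550 × 157 / 36.1)
    = √(48,274.24) ≈ 219.71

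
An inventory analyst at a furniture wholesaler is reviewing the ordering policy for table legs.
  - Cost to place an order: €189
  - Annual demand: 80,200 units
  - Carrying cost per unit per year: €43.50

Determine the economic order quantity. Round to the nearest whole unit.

Q* = √(2·D·S / H) = √(2·80,200·189 / 43.5) = √696,910.3 ≈ 834.81

835 units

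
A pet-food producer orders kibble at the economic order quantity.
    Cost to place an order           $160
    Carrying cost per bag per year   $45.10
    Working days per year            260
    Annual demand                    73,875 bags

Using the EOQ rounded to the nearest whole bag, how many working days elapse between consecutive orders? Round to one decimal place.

Q* = √(2·D·S / H) = √(2·73,875·160 / 45.1) = √524,168.5 ≈ 723.99 → Q = 724 bags
T = Q/D × 260 days = 724/73,875 × 260 = 2.548 days

2.5 days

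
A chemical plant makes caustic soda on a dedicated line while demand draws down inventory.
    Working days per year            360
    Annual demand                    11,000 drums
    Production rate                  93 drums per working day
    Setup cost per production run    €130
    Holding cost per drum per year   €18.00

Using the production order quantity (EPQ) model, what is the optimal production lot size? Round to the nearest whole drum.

486 drums

Daily demand d = 11,000/360 = 30.556; p = 93; 1 − d/p = 0.67145
EPQ = √(2DS / (H(1 − d/p)))
    = √(2 × 11,000 × 130 / (18 × 0.67145)) ≈ 486.45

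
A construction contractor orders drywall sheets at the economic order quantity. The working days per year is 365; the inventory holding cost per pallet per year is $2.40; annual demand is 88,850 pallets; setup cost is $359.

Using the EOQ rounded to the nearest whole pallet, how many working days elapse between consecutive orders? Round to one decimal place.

21.2 days

Optimal lot size Q* = (2 × 88,850 × $359 / $2.4)^½ ≈ 5,155.67 → Q = 5,156 pallets
Cycle time = (working days × Q)/D = (365 × 5,156) / 88,850 = 21.181 days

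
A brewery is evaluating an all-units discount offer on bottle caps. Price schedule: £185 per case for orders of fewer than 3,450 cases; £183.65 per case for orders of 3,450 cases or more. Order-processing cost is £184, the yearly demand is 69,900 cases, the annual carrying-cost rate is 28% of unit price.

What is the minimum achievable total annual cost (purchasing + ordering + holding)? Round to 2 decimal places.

H₁ = 28%×£185 = £51.8000;  H₂ = 28%×£183.65 = £51.4220
EOQ₁ = √(2×69,900×184/51.8000) = 704.69  (< 3,450, feasible at tier 1)
EOQ₂ = √(2×69,900×184/51.4220) = 707.27  (< 3,450 → use Q = 3,450 at tier-2 price)
TC(tier 1 (EOQ₁), Q≈704.7) = £12,968,002.90
TC(tier 2, Q≈3,450.0) = £12,929,565.95
Minimum at tier 2: £12,929,565.95

£12,929,565.95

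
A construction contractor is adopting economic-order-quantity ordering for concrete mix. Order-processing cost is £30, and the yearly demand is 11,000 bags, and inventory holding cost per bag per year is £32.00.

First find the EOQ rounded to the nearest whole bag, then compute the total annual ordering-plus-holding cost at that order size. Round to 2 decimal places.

Q* = √(2·D·S / H) = √(2·11,000·30 / 32) = √20,625.0 ≈ 143.61 → Q = 144 bags
Annual ordering cost = (D/Q)·S = (11,000/144) × 30 = £2,291.67
Annual holding cost  = (Q/2)·H = (144/2) × 32 = £2,304.00
Total = £2,291.67 + £2,304.00 = £4,595.67

£4,595.67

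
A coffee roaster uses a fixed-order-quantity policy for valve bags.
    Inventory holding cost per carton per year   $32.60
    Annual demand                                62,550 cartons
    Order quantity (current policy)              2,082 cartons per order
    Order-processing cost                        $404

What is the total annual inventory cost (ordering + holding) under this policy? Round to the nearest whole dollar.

Annual ordering cost = (D/Q)·S = (62,550/2,082) × 404 = $12,137.46
Annual holding cost  = (Q/2)·H = (2,082/2) × 32.6 = $33,936.60
Total = $12,137.46 + $33,936.60 = $46,074.06

$46,074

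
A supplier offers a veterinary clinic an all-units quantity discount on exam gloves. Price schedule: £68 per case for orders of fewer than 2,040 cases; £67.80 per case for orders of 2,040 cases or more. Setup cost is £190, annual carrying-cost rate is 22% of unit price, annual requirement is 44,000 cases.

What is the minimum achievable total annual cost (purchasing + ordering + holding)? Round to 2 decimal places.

£3,002,512.36

H₁ = 22%×£68 = £14.9600;  H₂ = 22%×£67.80 = £14.9160
EOQ₁ = √(2×44,000×190/14.9600) = 1,057.19  (< 2,040, feasible at tier 1)
EOQ₂ = √(2×44,000×190/14.9160) = 1,058.75  (< 2,040 → use Q = 2,040 at tier-2 price)
TC(tier 1 (EOQ₁), Q≈1,057.2) = £3,007,815.54
TC(tier 2, Q≈2,040.0) = £3,002,512.36
Minimum at tier 2: £3,002,512.36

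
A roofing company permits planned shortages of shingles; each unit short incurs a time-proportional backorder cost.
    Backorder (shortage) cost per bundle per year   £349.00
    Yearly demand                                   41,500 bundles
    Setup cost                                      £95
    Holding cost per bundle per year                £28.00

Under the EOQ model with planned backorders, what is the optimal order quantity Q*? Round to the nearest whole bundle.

552 bundles

Basic EOQ = √(2·41,500·95/28) = 530.667
Backorder adjustment √((H+b)/b) = √((28+349)/349) = 1.0393
Q* = 530.667 × 1.0393 ≈ 551.54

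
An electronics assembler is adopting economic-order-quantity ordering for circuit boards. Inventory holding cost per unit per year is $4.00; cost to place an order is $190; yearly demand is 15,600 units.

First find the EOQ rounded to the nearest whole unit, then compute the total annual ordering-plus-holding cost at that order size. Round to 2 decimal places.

$4,869.50

Q* = √(2·D·S / H) = √(2·15,600·190 / 4) = √1,482,000.0 ≈ 1,217.37 → Q = 1,217 units
Orders/yr = 15,600/1,217 = 12.818; ordering cost = 12.818 × $190 = $2,435.50
Average inventory = 1,217/2 = 608.5; holding cost = 608.5 × $4 = $2,434.00
Total = $2,435.50 + $2,434.00 = $4,869.50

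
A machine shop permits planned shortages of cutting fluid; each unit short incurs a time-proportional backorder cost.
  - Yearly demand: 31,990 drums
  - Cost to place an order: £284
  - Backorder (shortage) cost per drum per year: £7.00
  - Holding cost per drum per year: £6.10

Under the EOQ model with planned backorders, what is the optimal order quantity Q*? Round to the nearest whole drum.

2,361 drums

Basic EOQ = √(2·31,990·284/6.1) = 1,725.903
Backorder adjustment √((H+b)/b) = √((6.1+7)/7) = 1.3680
Q* = 1,725.903 × 1.3680 ≈ 2,361.04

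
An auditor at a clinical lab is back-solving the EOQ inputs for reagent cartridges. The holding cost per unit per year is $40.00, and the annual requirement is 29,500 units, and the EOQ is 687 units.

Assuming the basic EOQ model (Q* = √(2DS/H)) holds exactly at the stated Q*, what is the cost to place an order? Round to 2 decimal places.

Since Q* = (2DS/H)^½, squaring gives Q*²·H = 2DS.
S = Q²H / (2D) = 687² × 40 / (2 × 29,500) = 319.9790

$319.98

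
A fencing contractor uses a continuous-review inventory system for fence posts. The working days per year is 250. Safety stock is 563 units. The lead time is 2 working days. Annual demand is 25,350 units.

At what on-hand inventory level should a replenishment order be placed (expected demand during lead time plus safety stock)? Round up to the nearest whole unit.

766 units

Daily demand d = 25,350 / 250 = 101.400 units/day
Demand during lead time = 101.400 × 2 = 202.80
Reorder point = 202.80 + 563 = 765.80 → round up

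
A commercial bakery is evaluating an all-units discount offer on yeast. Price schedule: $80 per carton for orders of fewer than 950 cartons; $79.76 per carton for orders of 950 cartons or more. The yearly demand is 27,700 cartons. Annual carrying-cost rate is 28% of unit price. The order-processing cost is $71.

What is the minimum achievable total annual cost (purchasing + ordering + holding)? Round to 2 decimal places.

$2,222,030.29

H₁ = 28%×$80 = $22.4000;  H₂ = 28%×$79.76 = $22.3328
EOQ₁ = √(2×27,700×71/22.4000) = 419.04  (< 950, feasible at tier 1)
EOQ₂ = √(2×27,700×71/22.3328) = 419.67  (< 950 → use Q = 950 at tier-2 price)
TC(tier 1 (EOQ₁), Q≈419.0) = $2,225,386.59
TC(tier 2, Q≈950.0) = $2,222,030.29
Minimum at tier 2: $2,222,030.29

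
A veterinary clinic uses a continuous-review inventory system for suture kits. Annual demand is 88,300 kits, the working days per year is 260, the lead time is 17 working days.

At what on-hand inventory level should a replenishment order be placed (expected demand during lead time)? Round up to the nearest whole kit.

Daily demand d = 88,300 / 260 = 339.615 kits/day
Demand during lead time = 339.615 × 17 = 5,773.46
Reorder point = 5,773.46 → round up

5,774 kits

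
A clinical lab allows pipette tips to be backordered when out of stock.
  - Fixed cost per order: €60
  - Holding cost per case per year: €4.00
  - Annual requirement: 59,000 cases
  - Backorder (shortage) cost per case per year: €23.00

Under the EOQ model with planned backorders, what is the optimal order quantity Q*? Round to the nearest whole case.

Q* = √(2DS/H) · √((H + b)/b)
   = √(2 × 59,000 × 60 / 4) · √((4 + 23) / 23)
   = 1,330.413 × 1.0835 ≈ 1,441.47

1,441 cases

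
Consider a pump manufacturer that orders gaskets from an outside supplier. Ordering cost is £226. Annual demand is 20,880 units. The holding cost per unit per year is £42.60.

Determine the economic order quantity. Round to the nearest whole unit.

471 units

Optimal lot size Q* = (2 × 20,880 × £226 / £42.6)^½ ≈ 470.68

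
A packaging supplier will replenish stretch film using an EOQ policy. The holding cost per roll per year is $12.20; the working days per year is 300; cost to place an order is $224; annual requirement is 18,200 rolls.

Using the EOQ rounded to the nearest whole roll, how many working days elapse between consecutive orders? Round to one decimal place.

Q* = √(2·D·S / H) = √(2·18,200·224 / 12.2) = √668,327.9 ≈ 817.51 → Q = 818 rolls
Cycle time = (working days × Q)/D = (300 × 818) / 18,200 = 13.484 days

13.5 days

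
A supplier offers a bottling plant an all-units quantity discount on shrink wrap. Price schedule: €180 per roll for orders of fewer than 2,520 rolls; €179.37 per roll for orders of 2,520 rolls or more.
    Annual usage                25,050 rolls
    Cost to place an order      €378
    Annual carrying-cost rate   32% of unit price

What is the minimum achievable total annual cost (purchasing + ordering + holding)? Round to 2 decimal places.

H₁ = 32%×€180 = €57.6000;  H₂ = 32%×€179.37 = €57.3984
EOQ₁ = √(2×25,050×378/57.6000) = 573.39  (< 2,520, feasible at tier 1)
EOQ₂ = √(2×25,050×378/57.3984) = 574.40  (< 2,520 → use Q = 2,520 at tier-2 price)
TC(tier 1 (EOQ₁), Q≈573.4) = €4,542,027.52
TC(tier 2, Q≈2,520.0) = €4,569,297.98
Minimum at tier 1 (EOQ₁): €4,542,027.52

€4,542,027.52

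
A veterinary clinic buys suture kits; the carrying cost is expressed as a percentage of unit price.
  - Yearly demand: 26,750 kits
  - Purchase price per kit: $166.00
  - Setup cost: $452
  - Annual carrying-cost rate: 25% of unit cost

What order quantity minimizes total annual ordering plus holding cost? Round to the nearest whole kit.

Holding cost per kit per year: H = 25% × $166 = $41.5000
EOQ = √(2DS/H) = √(2 × 26,750 × 452 / 41.5)
    = √(582,698.80) ≈ 763.35

763 kits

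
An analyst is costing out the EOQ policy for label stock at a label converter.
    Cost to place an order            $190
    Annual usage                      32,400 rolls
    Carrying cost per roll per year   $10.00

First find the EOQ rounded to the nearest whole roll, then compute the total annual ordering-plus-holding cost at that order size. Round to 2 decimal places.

Optimal lot size Q* = (2 × 32,400 × $190 / $10)^½ ≈ 1,109.59 → Q = 1,110 rolls
Ordering: D/Q × S = 32,400/1,110 × $190 = $5,545.95
Holding:  Q/2 × H = 1,110/2 × $10 = $5,550.00
Total = $5,545.95 + $5,550.00 = $11,095.95

$11,095.95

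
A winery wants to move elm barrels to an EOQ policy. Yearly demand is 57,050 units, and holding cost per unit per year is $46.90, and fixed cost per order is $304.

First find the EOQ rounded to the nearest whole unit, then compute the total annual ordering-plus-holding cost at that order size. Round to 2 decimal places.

Q* = √(2·D·S / H) = √(2·57,050·304 / 46.9) = √739,582.1 ≈ 859.99 → Q = 860 units
Ordering: D/Q × S = 57,050/860 × $304 = $20,166.51
Holding:  Q/2 × H = 860/2 × $46.9 = $20,167.00
Total = $20,166.51 + $20,167.00 = $40,333.51

$40,333.51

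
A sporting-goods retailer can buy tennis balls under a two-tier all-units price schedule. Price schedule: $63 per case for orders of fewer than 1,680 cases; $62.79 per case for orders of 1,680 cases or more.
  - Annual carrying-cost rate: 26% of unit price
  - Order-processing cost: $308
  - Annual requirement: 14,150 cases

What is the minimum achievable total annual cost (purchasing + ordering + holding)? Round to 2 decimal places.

H₁ = 26%×$63 = $16.3800;  H₂ = 26%×$62.79 = $16.3254
EOQ₁ = √(2×14,150×308/16.3800) = 729.48  (< 1,680, feasible at tier 1)
EOQ₂ = √(2×14,150×308/16.3254) = 730.70  (< 1,680 → use Q = 1,680 at tier-2 price)
TC(tier 1 (EOQ₁), Q≈729.5) = $903,398.83
TC(tier 2, Q≈1,680.0) = $904,786.00
Minimum at tier 1 (EOQ₁): $903,398.83

$903,398.83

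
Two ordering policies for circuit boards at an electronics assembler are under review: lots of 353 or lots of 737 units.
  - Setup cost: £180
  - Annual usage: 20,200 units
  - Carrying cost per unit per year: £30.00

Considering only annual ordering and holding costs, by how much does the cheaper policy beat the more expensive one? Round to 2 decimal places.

£393.23

Annual cost at Q: ordering D·S/Q plus holding Q·H/2.
TC(353) = (20,200/353)×180 + (353/2)×30 = £15,595.28
TC(737) = (20,200/737)×180 + (737/2)×30 = £15,988.51
Lots of 353 are cheaper by £393.23.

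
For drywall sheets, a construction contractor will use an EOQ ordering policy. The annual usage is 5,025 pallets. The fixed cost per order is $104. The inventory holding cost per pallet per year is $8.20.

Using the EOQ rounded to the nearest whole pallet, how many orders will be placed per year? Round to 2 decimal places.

14.08 orders per year

Optimal lot size Q* = (2 × 5,025 × $104 / $8.2)^½ ≈ 357.02 → Q = 357
N = D/Q = 5,025/357 ≈ 14.076 orders/yr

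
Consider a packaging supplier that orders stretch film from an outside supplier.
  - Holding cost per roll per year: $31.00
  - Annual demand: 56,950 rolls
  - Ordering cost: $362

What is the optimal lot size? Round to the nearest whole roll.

Optimal lot size Q* = (2 × 56,950 × $362 / $31)^½ ≈ 1,153.28

1,153 rolls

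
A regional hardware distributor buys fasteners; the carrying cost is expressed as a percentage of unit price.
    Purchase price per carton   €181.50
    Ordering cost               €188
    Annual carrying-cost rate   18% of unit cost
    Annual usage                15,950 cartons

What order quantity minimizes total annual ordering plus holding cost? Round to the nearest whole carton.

H = i·C = 0.18 × €181.5 = €32.6700 per carton-year
EOQ = √(2DS/H) = √(2 × 15,950 × 188 / 32.67)
    = √(183,569.02) ≈ 428.45

428 cartons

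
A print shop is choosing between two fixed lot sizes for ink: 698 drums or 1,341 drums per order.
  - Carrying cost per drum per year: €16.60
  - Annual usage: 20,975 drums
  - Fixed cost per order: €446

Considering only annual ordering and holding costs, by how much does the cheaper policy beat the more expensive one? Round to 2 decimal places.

€1,089.44

Annual cost at Q: ordering D·S/Q plus holding Q·H/2.
TC(698) = (20,975/698)×446 + (698/2)×16.6 = €19,195.76
TC(1,341) = (20,975/1,341)×446 + (1,341/2)×16.6 = €18,106.33
|ΔTC| = |€19,195.76 − €18,106.33| = €1,089.44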